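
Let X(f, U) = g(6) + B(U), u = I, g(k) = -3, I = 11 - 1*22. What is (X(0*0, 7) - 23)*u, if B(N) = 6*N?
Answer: -176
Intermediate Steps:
I = -11 (I = 11 - 22 = -11)
u = -11
X(f, U) = -3 + 6*U
(X(0*0, 7) - 23)*u = ((-3 + 6*7) - 23)*(-11) = ((-3 + 42) - 23)*(-11) = (39 - 23)*(-11) = 16*(-11) = -176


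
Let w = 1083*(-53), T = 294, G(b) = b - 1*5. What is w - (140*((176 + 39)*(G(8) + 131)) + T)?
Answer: -4091093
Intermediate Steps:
G(b) = -5 + b (G(b) = b - 5 = -5 + b)
w = -57399
w - (140*((176 + 39)*(G(8) + 131)) + T) = -57399 - (140*((176 + 39)*((-5 + 8) + 131)) + 294) = -57399 - (140*(215*(3 + 131)) + 294) = -57399 - (140*(215*134) + 294) = -57399 - (140*28810 + 294) = -57399 - (4033400 + 294) = -57399 - 1*4033694 = -57399 - 4033694 = -4091093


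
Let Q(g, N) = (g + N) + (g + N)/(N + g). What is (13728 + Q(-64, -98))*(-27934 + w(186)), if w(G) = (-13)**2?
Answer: -376687755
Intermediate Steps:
w(G) = 169
Q(g, N) = 1 + N + g (Q(g, N) = (N + g) + (N + g)/(N + g) = (N + g) + 1 = 1 + N + g)
(13728 + Q(-64, -98))*(-27934 + w(186)) = (13728 + (1 - 98 - 64))*(-27934 + 169) = (13728 - 161)*(-27765) = 13567*(-27765) = -376687755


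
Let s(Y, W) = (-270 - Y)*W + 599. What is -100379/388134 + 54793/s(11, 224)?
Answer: -27525155017/24198214230 ≈ -1.1375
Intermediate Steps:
s(Y, W) = 599 + W*(-270 - Y) (s(Y, W) = W*(-270 - Y) + 599 = 599 + W*(-270 - Y))
-100379/388134 + 54793/s(11, 224) = -100379/388134 + 54793/(599 - 270*224 - 1*224*11) = -100379*1/388134 + 54793/(599 - 60480 - 2464) = -100379/388134 + 54793/(-62345) = -100379/388134 + 54793*(-1/62345) = -100379/388134 - 54793/62345 = -27525155017/24198214230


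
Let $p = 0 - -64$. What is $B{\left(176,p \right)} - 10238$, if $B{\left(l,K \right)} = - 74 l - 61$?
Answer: $-23323$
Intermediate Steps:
$p = 64$ ($p = 0 + 64 = 64$)
$B{\left(l,K \right)} = -61 - 74 l$
$B{\left(176,p \right)} - 10238 = \left(-61 - 13024\right) - 10238 = -13085 - 10238 = -23323$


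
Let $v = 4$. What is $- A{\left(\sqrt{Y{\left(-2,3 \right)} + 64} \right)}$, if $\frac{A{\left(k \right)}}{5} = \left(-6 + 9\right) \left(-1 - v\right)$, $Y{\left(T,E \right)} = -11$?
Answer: $75$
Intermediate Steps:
$A{\left(k \right)} = -75$ ($A{\left(k \right)} = 5 \left(-6 + 9\right) \left(-1 - 4\right) = 5 \cdot 3 \left(-1 - 4\right) = 5 \cdot 3 \left(-5\right) = 5 \left(-15\right) = -75$)
$- A{\left(\sqrt{Y{\left(-2,3 \right)} + 64} \right)} = \left(-1\right) \left(-75\right) = 75$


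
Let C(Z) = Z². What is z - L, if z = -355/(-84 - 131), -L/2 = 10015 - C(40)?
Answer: 723761/43 ≈ 16832.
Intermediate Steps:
L = -16830 (L = -2*(10015 - 1*40²) = -2*(10015 - 1*1600) = -2*(10015 - 1600) = -2*8415 = -16830)
z = 71/43 (z = -355/(-215) = -355*(-1/215) = 71/43 ≈ 1.6512)
z - L = 71/43 - 1*(-16830) = 71/43 + 16830 = 723761/43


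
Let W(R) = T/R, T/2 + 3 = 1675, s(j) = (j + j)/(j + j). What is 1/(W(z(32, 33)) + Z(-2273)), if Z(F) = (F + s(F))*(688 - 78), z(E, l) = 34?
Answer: -17/23558968 ≈ -7.2159e-7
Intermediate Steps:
s(j) = 1 (s(j) = (2*j)/((2*j)) = (2*j)*(1/(2*j)) = 1)
T = 3344 (T = -6 + 2*1675 = -6 + 3350 = 3344)
W(R) = 3344/R
Z(F) = 610 + 610*F (Z(F) = (F + 1)*(688 - 78) = (1 + F)*610 = 610 + 610*F)
1/(W(z(32, 33)) + Z(-2273)) = 1/(3344/34 + (610 + 610*(-2273))) = 1/(3344*(1/34) + (610 - 1386530)) = 1/(1672/17 - 1385920) = 1/(-23558968/17) = -17/23558968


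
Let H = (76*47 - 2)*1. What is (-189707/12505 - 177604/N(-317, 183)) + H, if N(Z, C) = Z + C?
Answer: 99727551/20435 ≈ 4880.2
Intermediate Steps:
N(Z, C) = C + Z
H = 3570 (H = (3572 - 2)*1 = 3570*1 = 3570)
(-189707/12505 - 177604/N(-317, 183)) + H = (-189707/12505 - 177604/(183 - 317)) + 3570 = (-189707*1/12505 - 177604/(-134)) + 3570 = (-4627/305 - 177604*(-1/134)) + 3570 = (-4627/305 + 88802/67) + 3570 = 26774601/20435 + 3570 = 99727551/20435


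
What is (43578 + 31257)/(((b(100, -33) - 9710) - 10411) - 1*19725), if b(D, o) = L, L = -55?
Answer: -74835/39901 ≈ -1.8755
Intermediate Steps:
b(D, o) = -55
(43578 + 31257)/(((b(100, -33) - 9710) - 10411) - 1*19725) = (43578 + 31257)/(((-55 - 9710) - 10411) - 1*19725) = 74835/((-9765 - 10411) - 19725) = 74835/(-20176 - 19725) = 74835/(-39901) = 74835*(-1/39901) = -74835/39901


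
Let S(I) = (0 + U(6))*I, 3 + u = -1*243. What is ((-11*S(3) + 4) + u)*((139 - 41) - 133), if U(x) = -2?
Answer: 6160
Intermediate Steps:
u = -246 (u = -3 - 1*243 = -3 - 243 = -246)
S(I) = -2*I (S(I) = (0 - 2)*I = -2*I)
((-11*S(3) + 4) + u)*((139 - 41) - 133) = ((-(-22)*3 + 4) - 246)*((139 - 41) - 133) = ((-11*(-6) + 4) - 246)*(98 - 133) = ((66 + 4) - 246)*(-35) = (70 - 246)*(-35) = -176*(-35) = 6160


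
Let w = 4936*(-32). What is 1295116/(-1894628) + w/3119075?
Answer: -1084706054889/1477371707275 ≈ -0.73421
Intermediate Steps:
w = -157952
1295116/(-1894628) + w/3119075 = 1295116/(-1894628) - 157952/3119075 = 1295116*(-1/1894628) - 157952*1/3119075 = -323779/473657 - 157952/3119075 = -1084706054889/1477371707275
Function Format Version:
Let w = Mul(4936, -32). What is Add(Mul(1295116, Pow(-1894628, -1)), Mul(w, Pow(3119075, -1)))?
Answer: Rational(-1084706054889, 1477371707275) ≈ -0.73421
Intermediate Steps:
w = -157952
Add(Mul(1295116, Pow(-1894628, -1)), Mul(w, Pow(3119075, -1))) = Add(Mul(1295116, Pow(-1894628, -1)), Mul(-157952, Pow(3119075, -1))) = Add(Mul(1295116, Rational(-1, 1894628)), Mul(-157952, Rational(1, 3119075))) = Add(Rational(-323779, 473657), Rational(-157952, 3119075)) = Rational(-1084706054889, 1477371707275)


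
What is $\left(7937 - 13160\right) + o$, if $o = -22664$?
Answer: $-27887$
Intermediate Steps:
$\left(7937 - 13160\right) + o = \left(7937 - 13160\right) - 22664 = -5223 - 22664 = -27887$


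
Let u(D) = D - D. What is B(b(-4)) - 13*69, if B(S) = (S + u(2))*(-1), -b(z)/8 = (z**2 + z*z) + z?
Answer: -673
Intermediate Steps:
u(D) = 0
b(z) = -16*z**2 - 8*z (b(z) = -8*((z**2 + z*z) + z) = -8*((z**2 + z**2) + z) = -8*(2*z**2 + z) = -8*(z + 2*z**2) = -16*z**2 - 8*z)
B(S) = -S (B(S) = (S + 0)*(-1) = S*(-1) = -S)
B(b(-4)) - 13*69 = -(-8)*(-4)*(1 + 2*(-4)) - 13*69 = -(-8)*(-4)*(1 - 8) - 897 = -(-8)*(-4)*(-7) - 897 = -1*(-224) - 897 = 224 - 897 = -673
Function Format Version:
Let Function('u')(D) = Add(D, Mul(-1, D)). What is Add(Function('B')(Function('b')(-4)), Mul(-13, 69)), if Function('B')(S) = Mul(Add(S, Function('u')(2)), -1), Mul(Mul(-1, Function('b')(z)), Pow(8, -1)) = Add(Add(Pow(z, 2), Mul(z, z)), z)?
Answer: -673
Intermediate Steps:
Function('u')(D) = 0
Function('b')(z) = Add(Mul(-16, Pow(z, 2)), Mul(-8, z)) (Function('b')(z) = Mul(-8, Add(Add(Pow(z, 2), Mul(z, z)), z)) = Mul(-8, Add(Add(Pow(z, 2), Pow(z, 2)), z)) = Mul(-8, Add(Mul(2, Pow(z, 2)), z)) = Mul(-8, Add(z, Mul(2, Pow(z, 2)))) = Add(Mul(-16, Pow(z, 2)), Mul(-8, z)))
Function('B')(S) = Mul(-1, S) (Function('B')(S) = Mul(Add(S, 0), -1) = Mul(S, -1) = Mul(-1, S))
Add(Function('B')(Function('b')(-4)), Mul(-13, 69)) = Add(Mul(-1, Mul(-8, -4, Add(1, Mul(2, -4)))), Mul(-13, 69)) = Add(Mul(-1, Mul(-8, -4, Add(1, -8))), -897) = Add(Mul(-1, Mul(-8, -4, -7)), -897) = Add(Mul(-1, -224), -897) = Add(224, -897) = -673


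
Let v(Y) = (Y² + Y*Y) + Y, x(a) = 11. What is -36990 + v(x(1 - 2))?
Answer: -36737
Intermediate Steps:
v(Y) = Y + 2*Y² (v(Y) = (Y² + Y²) + Y = 2*Y² + Y = Y + 2*Y²)
-36990 + v(x(1 - 2)) = -36990 + 11*(1 + 2*11) = -36990 + 11*(1 + 22) = -36990 + 11*23 = -36990 + 253 = -36737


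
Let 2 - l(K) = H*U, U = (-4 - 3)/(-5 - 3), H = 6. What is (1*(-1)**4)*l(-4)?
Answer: -13/4 ≈ -3.2500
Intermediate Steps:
U = 7/8 (U = -7/(-8) = -7*(-1/8) = 7/8 ≈ 0.87500)
l(K) = -13/4 (l(K) = 2 - 6*7/8 = 2 - 1*21/4 = 2 - 21/4 = -13/4)
(1*(-1)**4)*l(-4) = (1*(-1)**4)*(-13/4) = (1*1)*(-13/4) = 1*(-13/4) = -13/4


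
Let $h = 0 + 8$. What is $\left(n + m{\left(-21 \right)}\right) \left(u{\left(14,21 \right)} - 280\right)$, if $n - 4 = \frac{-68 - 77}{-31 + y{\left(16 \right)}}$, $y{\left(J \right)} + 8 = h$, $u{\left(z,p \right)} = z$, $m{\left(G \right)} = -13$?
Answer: $\frac{35644}{31} \approx 1149.8$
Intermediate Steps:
$h = 8$
$y{\left(J \right)} = 0$ ($y{\left(J \right)} = -8 + 8 = 0$)
$n = \frac{269}{31}$ ($n = 4 + \frac{-68 - 77}{-31 + 0} = 4 - \frac{145}{-31} = 4 - - \frac{145}{31} = 4 + \frac{145}{31} = \frac{269}{31} \approx 8.6774$)
$\left(n + m{\left(-21 \right)}\right) \left(u{\left(14,21 \right)} - 280\right) = \left(\frac{269}{31} - 13\right) \left(14 - 280\right) = \left(- \frac{134}{31}\right) \left(-266\right) = \frac{35644}{31}$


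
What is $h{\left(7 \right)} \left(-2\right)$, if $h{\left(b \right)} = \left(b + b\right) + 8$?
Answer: $-44$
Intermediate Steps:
$h{\left(b \right)} = 8 + 2 b$ ($h{\left(b \right)} = 2 b + 8 = 8 + 2 b$)
$h{\left(7 \right)} \left(-2\right) = \left(8 + 2 \cdot 7\right) \left(-2\right) = \left(8 + 14\right) \left(-2\right) = 22 \left(-2\right) = -44$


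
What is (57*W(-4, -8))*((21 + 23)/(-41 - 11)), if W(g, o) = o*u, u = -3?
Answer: -15048/13 ≈ -1157.5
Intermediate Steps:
W(g, o) = -3*o (W(g, o) = o*(-3) = -3*o)
(57*W(-4, -8))*((21 + 23)/(-41 - 11)) = (57*(-3*(-8)))*((21 + 23)/(-41 - 11)) = (57*24)*(44/(-52)) = 1368*(44*(-1/52)) = 1368*(-11/13) = -15048/13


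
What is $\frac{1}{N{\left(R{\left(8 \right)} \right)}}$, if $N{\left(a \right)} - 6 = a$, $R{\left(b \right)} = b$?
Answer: $\frac{1}{14} \approx 0.071429$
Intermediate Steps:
$N{\left(a \right)} = 6 + a$
$\frac{1}{N{\left(R{\left(8 \right)} \right)}} = \frac{1}{6 + 8} = \frac{1}{14}$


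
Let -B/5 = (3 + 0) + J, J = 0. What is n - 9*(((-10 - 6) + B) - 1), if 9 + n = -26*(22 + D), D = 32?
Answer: -1125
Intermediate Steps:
B = -15 (B = -5*((3 + 0) + 0) = -5*(3 + 0) = -5*3 = -15)
n = -1413 (n = -9 - 26*(22 + 32) = -9 - 26*54 = -9 - 1404 = -1413)
n - 9*(((-10 - 6) + B) - 1) = -1413 - 9*(((-10 - 6) - 15) - 1) = -1413 - 9*((-16 - 15) - 1) = -1413 - 9*(-31 - 1) = -1413 - 9*(-32) = -1413 - 1*(-288) = -1413 + 288 = -1125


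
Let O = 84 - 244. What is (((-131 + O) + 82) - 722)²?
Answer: 866761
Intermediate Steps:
O = -160
(((-131 + O) + 82) - 722)² = (((-131 - 160) + 82) - 722)² = ((-291 + 82) - 722)² = (-209 - 722)² = (-931)² = 866761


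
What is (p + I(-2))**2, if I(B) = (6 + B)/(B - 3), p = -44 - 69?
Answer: 323761/25 ≈ 12950.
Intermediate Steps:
p = -113
I(B) = (6 + B)/(-3 + B)
(p + I(-2))**2 = (-113 + (6 - 2)/(-3 - 2))**2 = (-113 + 4/(-5))**2 = (-113 - 1/5*4)**2 = (-113 - 4/5)**2 = (-569/5)**2 = 323761/25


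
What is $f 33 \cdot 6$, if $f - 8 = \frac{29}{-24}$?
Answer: $\frac{5379}{4} \approx 1344.8$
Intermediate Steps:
$f = \frac{163}{24}$ ($f = 8 + \frac{29}{-24} = 8 + 29 \left(- \frac{1}{24}\right) = 8 - \frac{29}{24} = \frac{163}{24} \approx 6.7917$)
$f 33 \cdot 6 = \frac{163}{24} \cdot 33 \cdot 6 = \frac{1793}{8} \cdot 6 = \frac{5379}{4}$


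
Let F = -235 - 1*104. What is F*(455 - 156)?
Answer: -101361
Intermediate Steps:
F = -339 (F = -235 - 104 = -339)
F*(455 - 156) = -339*(455 - 156) = -339*299 = -101361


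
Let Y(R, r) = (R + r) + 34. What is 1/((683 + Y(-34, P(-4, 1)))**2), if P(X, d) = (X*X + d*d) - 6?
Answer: 1/481636 ≈ 2.0763e-6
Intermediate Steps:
P(X, d) = -6 + X**2 + d**2 (P(X, d) = (X**2 + d**2) - 6 = -6 + X**2 + d**2)
Y(R, r) = 34 + R + r
1/((683 + Y(-34, P(-4, 1)))**2) = 1/((683 + (34 - 34 + (-6 + (-4)**2 + 1**2)))**2) = 1/((683 + (34 - 34 + (-6 + 16 + 1)))**2) = 1/((683 + (34 - 34 + 11))**2) = 1/((683 + 11)**2) = 1/(694**2) = 1/481636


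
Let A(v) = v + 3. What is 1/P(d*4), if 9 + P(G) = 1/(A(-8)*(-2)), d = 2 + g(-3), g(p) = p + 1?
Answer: -10/89 ≈ -0.11236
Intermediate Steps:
A(v) = 3 + v
g(p) = 1 + p
d = 0 (d = 2 + (1 - 3) = 2 - 2 = 0)
P(G) = -89/10 (P(G) = -9 + 1/((3 - 8)*(-2)) = -9 + 1/(-5*(-2)) = -9 + 1/10 = -89/10)
1/P(d*4) = 1/(-89/10) = -10/89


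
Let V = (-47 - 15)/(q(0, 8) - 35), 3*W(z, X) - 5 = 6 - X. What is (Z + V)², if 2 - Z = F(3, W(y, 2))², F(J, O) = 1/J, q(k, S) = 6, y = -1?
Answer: 1104601/68121 ≈ 16.215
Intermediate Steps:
W(z, X) = 11/3 - X/3 (W(z, X) = 5/3 + (6 - X)/3 = 5/3 + (2 - X/3) = 11/3 - X/3)
V = 62/29 (V = (-47 - 15)/(6 - 35) = -62/(-29) = -62*(-1/29) = 62/29 ≈ 2.1379)
Z = 17/9 (Z = 2 - (1/3)² = 2 - (⅓)² = 2 - 1*⅑ = 2 - ⅑ = 17/9 ≈ 1.8889)
(Z + V)² = (17/9 + 62/29)² = (1051/261)² = 1104601/68121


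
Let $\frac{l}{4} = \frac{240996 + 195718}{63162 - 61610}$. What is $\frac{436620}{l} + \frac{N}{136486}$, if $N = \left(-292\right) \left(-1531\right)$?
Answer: $\frac{5829282646822}{14901336751} \approx 391.19$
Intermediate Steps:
$l = \frac{218357}{194}$ ($l = 4 \frac{240996 + 195718}{63162 - 61610} = 4 \cdot \frac{436714}{1552} = 4 \cdot 436714 \cdot \frac{1}{1552} = 4 \cdot \frac{218357}{776} = \frac{218357}{194} \approx 1125.6$)
$N = 447052$
$\frac{436620}{l} + \frac{N}{136486} = \frac{436620}{\frac{218357}{194}} + \frac{447052}{136486} = 436620 \cdot \frac{194}{218357} + 447052 \cdot \frac{1}{136486} = \frac{84704280}{218357} + \frac{223526}{68243} = \frac{5829282646822}{14901336751}$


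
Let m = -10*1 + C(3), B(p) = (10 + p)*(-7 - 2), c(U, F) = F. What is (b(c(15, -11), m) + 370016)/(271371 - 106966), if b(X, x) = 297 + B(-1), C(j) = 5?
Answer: 370232/164405 ≈ 2.2519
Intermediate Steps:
B(p) = -90 - 9*p (B(p) = (10 + p)*(-9) = -90 - 9*p)
m = -5 (m = -10*1 + 5 = -10 + 5 = -5)
b(X, x) = 216 (b(X, x) = 297 + (-90 - 9*(-1)) = 297 + (-90 + 9) = 297 - 81 = 216)
(b(c(15, -11), m) + 370016)/(271371 - 106966) = (216 + 370016)/(271371 - 106966) = 370232/164405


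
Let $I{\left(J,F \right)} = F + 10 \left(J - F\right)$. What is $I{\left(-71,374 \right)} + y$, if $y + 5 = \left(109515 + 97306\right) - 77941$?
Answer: $124799$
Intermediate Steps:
$y = 128875$ ($y = -5 + \left(\left(109515 + 97306\right) - 77941\right) = -5 + \left(206821 - 77941\right) = -5 + 128880 = 128875$)
$I{\left(J,F \right)} = - 9 F + 10 J$ ($I{\left(J,F \right)} = F - \left(- 10 J + 10 F\right) = - 9 F + 10 J$)
$I{\left(-71,374 \right)} + y = \left(\left(-9\right) 374 + 10 \left(-71\right)\right) + 128875 = \left(-3366 - 710\right) + 128875 = -4076 + 128875 = 124799$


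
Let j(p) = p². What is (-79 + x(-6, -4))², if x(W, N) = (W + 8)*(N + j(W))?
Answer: 225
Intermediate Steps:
x(W, N) = (8 + W)*(N + W²) (x(W, N) = (W + 8)*(N + W²) = (8 + W)*(N + W²))
(-79 + x(-6, -4))² = (-79 + ((-6)³ + 8*(-4) + 8*(-6)² - 4*(-6)))² = (-79 + (-216 - 32 + 8*36 + 24))² = (-79 + (-216 - 32 + 288 + 24))² = (-79 + 64)² = (-15)² = 225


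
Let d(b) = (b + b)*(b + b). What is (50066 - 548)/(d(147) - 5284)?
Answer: 24759/40576 ≈ 0.61019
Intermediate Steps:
d(b) = 4*b² (d(b) = (2*b)*(2*b) = 4*b²)
(50066 - 548)/(d(147) - 5284) = (50066 - 548)/(4*147² - 5284) = 49518/(4*21609 - 5284) = 49518/(86436 - 5284) = 49518/81152 = 49518*(1/81152) = 24759/40576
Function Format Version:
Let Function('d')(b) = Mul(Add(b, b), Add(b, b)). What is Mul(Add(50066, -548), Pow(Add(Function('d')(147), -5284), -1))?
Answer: Rational(24759, 40576) ≈ 0.61019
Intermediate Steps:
Function('d')(b) = Mul(4, Pow(b, 2)) (Function('d')(b) = Mul(Mul(2, b), Mul(2, b)) = Mul(4, Pow(b, 2)))
Mul(Add(50066, -548), Pow(Add(Function('d')(147), -5284), -1)) = Mul(Add(50066, -548), Pow(Add(Mul(4, Pow(147, 2)), -5284), -1)) = Mul(49518, Pow(Add(Mul(4, 21609), -5284), -1)) = Mul(49518, Pow(Add(86436, -5284), -1)) = Mul(49518, Pow(81152, -1)) = Mul(49518, Rational(1, 81152)) = Rational(24759, 40576)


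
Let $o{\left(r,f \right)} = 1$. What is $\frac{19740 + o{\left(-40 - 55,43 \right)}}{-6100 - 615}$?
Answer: $- \frac{19741}{6715} \approx -2.9398$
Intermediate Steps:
$\frac{19740 + o{\left(-40 - 55,43 \right)}}{-6100 - 615} = \frac{19740 + 1}{-6100 - 615} = \frac{19741}{-6715} = 19741 \left(- \frac{1}{6715}\right) = - \frac{19741}{6715}$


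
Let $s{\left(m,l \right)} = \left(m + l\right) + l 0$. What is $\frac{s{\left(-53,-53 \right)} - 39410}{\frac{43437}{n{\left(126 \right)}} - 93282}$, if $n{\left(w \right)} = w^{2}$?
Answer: $\frac{209118672}{493633865} \approx 0.42363$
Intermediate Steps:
$s{\left(m,l \right)} = l + m$ ($s{\left(m,l \right)} = \left(l + m\right) + 0 = l + m$)
$\frac{s{\left(-53,-53 \right)} - 39410}{\frac{43437}{n{\left(126 \right)}} - 93282} = \frac{\left(-53 - 53\right) - 39410}{\frac{43437}{126^{2}} - 93282} = \frac{-106 - 39410}{\frac{43437}{15876} - 93282} = - \frac{39516}{43437 \cdot \frac{1}{15876} - 93282} = - \frac{39516}{\frac{14479}{5292} - 93282} = - \frac{39516}{- \frac{493633865}{5292}} = \left(-39516\right) \left(- \frac{5292}{493633865}\right) = \frac{209118672}{493633865}$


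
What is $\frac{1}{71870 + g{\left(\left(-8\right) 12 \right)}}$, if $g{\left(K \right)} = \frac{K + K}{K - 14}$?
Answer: $\frac{55}{3952946} \approx 1.3914 \cdot 10^{-5}$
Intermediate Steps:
$g{\left(K \right)} = \frac{2 K}{-14 + K}$
$\frac{1}{71870 + g{\left(\left(-8\right) 12 \right)}} = \frac{1}{71870 + \frac{2 \left(\left(-8\right) 12\right)}{-14 - 96}} = \frac{1}{71870 + 2 \left(-96\right) \frac{1}{-14 - 96}} = \frac{1}{71870 + 2 \left(-96\right) \frac{1}{-110}} = \frac{1}{71870 + 2 \left(-96\right) \left(- \frac{1}{110}\right)} = \frac{1}{71870 + \frac{96}{55}} = \frac{1}{\frac{3952946}{55}} = \frac{55}{3952946}$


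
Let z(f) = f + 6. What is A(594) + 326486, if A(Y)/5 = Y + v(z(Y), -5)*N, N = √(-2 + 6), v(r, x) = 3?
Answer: 329486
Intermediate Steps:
z(f) = 6 + f
N = 2 (N = √4 = 2)
A(Y) = 30 + 5*Y (A(Y) = 5*(Y + 3*2) = 5*(Y + 6) = 5*(6 + Y) = 30 + 5*Y)
A(594) + 326486 = (30 + 5*594) + 326486 = (30 + 2970) + 326486 = 3000 + 326486 = 329486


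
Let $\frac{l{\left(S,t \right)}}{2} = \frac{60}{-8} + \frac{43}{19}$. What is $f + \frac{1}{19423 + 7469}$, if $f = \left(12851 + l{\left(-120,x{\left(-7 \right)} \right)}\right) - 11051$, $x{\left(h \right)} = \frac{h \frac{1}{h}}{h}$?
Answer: $\frac{914354911}{510948} \approx 1789.5$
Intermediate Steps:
$x{\left(h \right)} = \frac{1}{h}$ ($x{\left(h \right)} = 1 \frac{1}{h} = \frac{1}{h}$)
$l{\left(S,t \right)} = - \frac{199}{19}$ ($l{\left(S,t \right)} = 2 \left(\frac{60}{-8} + \frac{43}{19}\right) = 2 \left(60 \left(- \frac{1}{8}\right) + 43 \cdot \frac{1}{19}\right) = 2 \left(- \frac{15}{2} + \frac{43}{19}\right) = 2 \left(- \frac{199}{38}\right) = - \frac{199}{19}$)
$f = \frac{34001}{19}$ ($f = \left(12851 - \frac{199}{19}\right) - 11051 = \frac{243970}{19} - 11051 = \frac{34001}{19} \approx 1789.5$)
$f + \frac{1}{19423 + 7469} = \frac{34001}{19} + \frac{1}{19423 + 7469} = \frac{34001}{19} + \frac{1}{26892} = \frac{914354911}{510948}$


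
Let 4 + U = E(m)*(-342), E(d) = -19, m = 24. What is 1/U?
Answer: 1/6494 ≈ 0.00015399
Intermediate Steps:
U = 6494 (U = -4 - 19*(-342) = -4 + 6498 = 6494)
1/U = 1/6494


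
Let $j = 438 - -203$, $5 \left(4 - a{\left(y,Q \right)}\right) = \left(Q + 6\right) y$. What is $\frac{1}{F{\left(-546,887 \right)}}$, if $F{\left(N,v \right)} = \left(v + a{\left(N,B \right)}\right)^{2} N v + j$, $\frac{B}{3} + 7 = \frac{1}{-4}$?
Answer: $- \frac{50}{16637594885621} \approx -3.0052 \cdot 10^{-12}$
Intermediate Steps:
$B = - \frac{87}{4}$ ($B = -21 + \frac{3}{-4} = -21 + 3 \left(- \frac{1}{4}\right) = -21 - \frac{3}{4} = - \frac{87}{4} \approx -21.75$)
$a{\left(y,Q \right)} = 4 - \frac{y \left(6 + Q\right)}{5}$ ($a{\left(y,Q \right)} = 4 - \frac{\left(Q + 6\right) y}{5} = 4 - \frac{\left(6 + Q\right) y}{5} = 4 - \frac{y \left(6 + Q\right)}{5}$)
$j = 641$ ($j = 438 + 203 = 641$)
$F{\left(N,v \right)} = 641 + N v \left(4 + v + \frac{63 N}{20}\right)^{2}$ ($F{\left(N,v \right)} = \left(v - \left(-4 - \frac{63 N}{20}\right)\right)^{2} N v + 641 = \left(v + \left(4 - \frac{6 N}{5} + \frac{87 N}{20}\right)\right)^{2} N v + 641 = \left(v + \left(4 + \frac{63 N}{20}\right)\right)^{2} N v + 641 = \left(4 + v + \frac{63 N}{20}\right)^{2} N v + 641 = N \left(4 + v + \frac{63 N}{20}\right)^{2} v + 641 = N v \left(4 + v + \frac{63 N}{20}\right)^{2} + 641 = 641 + N v \left(4 + v + \frac{63 N}{20}\right)^{2}$)
$\frac{1}{F{\left(-546,887 \right)}} = \frac{1}{641 + \frac{1}{400} \left(-546\right) 887 \left(80 + 20 \cdot 887 + 63 \left(-546\right)\right)^{2}} = \frac{1}{641 + \frac{1}{400} \left(-546\right) 887 \left(80 + 17740 - 34398\right)^{2}} = \frac{1}{641 + \frac{1}{400} \left(-546\right) 887 \left(-16578\right)^{2}} = \frac{1}{641 + \frac{1}{400} \left(-546\right) 887 \cdot 274830084} = \frac{1}{641 - \frac{16637594917671}{50}} = \frac{1}{- \frac{16637594885621}{50}} = - \frac{50}{16637594885621}$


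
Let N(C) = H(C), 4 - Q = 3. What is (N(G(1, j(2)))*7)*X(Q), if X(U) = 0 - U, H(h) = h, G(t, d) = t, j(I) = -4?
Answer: -7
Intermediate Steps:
Q = 1 (Q = 4 - 1*3 = 4 - 3 = 1)
N(C) = C
X(U) = -U
(N(G(1, j(2)))*7)*X(Q) = (1*7)*(-1*1) = 7*(-1) = -7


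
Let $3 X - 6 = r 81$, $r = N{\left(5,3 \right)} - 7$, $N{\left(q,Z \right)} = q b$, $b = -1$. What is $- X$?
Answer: $322$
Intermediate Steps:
$N{\left(q,Z \right)} = - q$ ($N{\left(q,Z \right)} = q \left(-1\right) = - q$)
$r = -12$ ($r = \left(-1\right) 5 - 7 = -5 - 7 = -12$)
$X = -322$ ($X = 2 + \frac{\left(-12\right) 81}{3} = 2 + \frac{1}{3} \left(-972\right) = 2 - 324 = -322$)
$- X = \left(-1\right) \left(-322\right) = 322$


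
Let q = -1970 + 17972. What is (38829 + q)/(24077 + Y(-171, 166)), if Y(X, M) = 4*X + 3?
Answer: 54831/23396 ≈ 2.3436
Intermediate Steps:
q = 16002
Y(X, M) = 3 + 4*X
(38829 + q)/(24077 + Y(-171, 166)) = (38829 + 16002)/(24077 + (3 + 4*(-171))) = 54831/(24077 + (3 - 684)) = 54831/(24077 - 681) = 54831/23396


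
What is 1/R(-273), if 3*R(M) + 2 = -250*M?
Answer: 3/68248 ≈ 4.3957e-5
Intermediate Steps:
R(M) = -⅔ - 250*M/3 (R(M) = -⅔ + (-250*M)/3 = -⅔ - 250*M/3)
1/R(-273) = 1/(-⅔ - 250/3*(-273)) = 1/(-⅔ + 22750) = 1/(68248/3) = 3/68248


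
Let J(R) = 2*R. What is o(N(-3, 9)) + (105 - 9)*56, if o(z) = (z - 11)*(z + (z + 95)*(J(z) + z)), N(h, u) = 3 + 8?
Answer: 5376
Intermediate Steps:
N(h, u) = 11
o(z) = (-11 + z)*(z + 3*z*(95 + z)) (o(z) = (z - 11)*(z + (z + 95)*(2*z + z)) = (-11 + z)*(z + (95 + z)*(3*z)) = (-11 + z)*(z + 3*z*(95 + z)))
o(N(-3, 9)) + (105 - 9)*56 = 11*(-3146 + 3*11**2 + 253*11) + (105 - 9)*56 = 11*(-3146 + 3*121 + 2783) + 96*56 = 11*(-3146 + 363 + 2783) + 5376 = 11*0 + 5376 = 0 + 5376 = 5376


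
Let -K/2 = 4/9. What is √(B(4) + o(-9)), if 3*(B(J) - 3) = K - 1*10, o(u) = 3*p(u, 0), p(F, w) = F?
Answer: I*√2238/9 ≈ 5.2564*I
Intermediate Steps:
K = -8/9 ≈ -0.88889
o(u) = 3*u
B(J) = -17/27 (B(J) = 3 + (-8/9 - 1*10)/3 = 3 + (-8/9 - 10)/3 = 3 + (⅓)*(-98/9) = 3 - 98/27 = -17/27)
√(B(4) + o(-9)) = √(-17/27 + 3*(-9)) = √(-17/27 - 27) = √(-746/27) = I*√2238/9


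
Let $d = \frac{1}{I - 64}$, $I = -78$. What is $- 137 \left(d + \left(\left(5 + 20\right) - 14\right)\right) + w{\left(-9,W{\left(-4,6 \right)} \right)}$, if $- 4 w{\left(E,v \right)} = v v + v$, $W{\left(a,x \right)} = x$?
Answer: $- \frac{107674}{71} \approx -1516.5$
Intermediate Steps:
$d = - \frac{1}{142}$ ($d = \frac{1}{-78 - 64} = \frac{1}{-142} = - \frac{1}{142} \approx -0.0070423$)
$w{\left(E,v \right)} = - \frac{v}{4} - \frac{v^{2}}{4}$ ($w{\left(E,v \right)} = - \frac{v v + v}{4} = - \frac{v^{2} + v}{4} = - \frac{v + v^{2}}{4} = - \frac{v}{4} - \frac{v^{2}}{4}$)
$- 137 \left(d + \left(\left(5 + 20\right) - 14\right)\right) + w{\left(-9,W{\left(-4,6 \right)} \right)} = - 137 \left(- \frac{1}{142} + \left(\left(5 + 20\right) - 14\right)\right) - \frac{3 \left(1 + 6\right)}{2} = - 137 \left(- \frac{1}{142} + \left(25 - 14\right)\right) - \frac{3}{2} \cdot 7 = - 137 \left(- \frac{1}{142} + 11\right) - \frac{21}{2} = \left(-137\right) \frac{1561}{142} - \frac{21}{2} = - \frac{213857}{142} - \frac{21}{2} = - \frac{107674}{71}$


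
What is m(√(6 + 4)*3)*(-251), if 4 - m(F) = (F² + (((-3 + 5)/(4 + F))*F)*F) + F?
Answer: 708322/37 + 95631*√10/37 ≈ 27317.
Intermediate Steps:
m(F) = 4 - F - F² - 2*F²/(4 + F) (m(F) = 4 - ((F² + (((-3 + 5)/(4 + F))*F)*F) + F) = 4 - ((F² + ((2/(4 + F))*F)*F) + F) = 4 - ((F² + (2*F/(4 + F))*F) + F) = 4 - ((F² + 2*F²/(4 + F)) + F) = 4 - (F + F² + 2*F²/(4 + F)) = 4 + (-F - F² - 2*F²/(4 + F)) = 4 - F - F² - 2*F²/(4 + F))
m(√(6 + 4)*3)*(-251) = ((16 - (√(6 + 4)*3)³ - 7*(√(6 + 4)*3)²)/(4 + √(6 + 4)*3))*(-251) = ((16 - (√10*3)³ - 7*(√10*3)²)/(4 + √10*3))*(-251) = ((16 - (3*√10)³ - 7*(3*√10)²)/(4 + 3*√10))*(-251) = ((16 - 270*√10 - 7*90)/(4 + 3*√10))*(-251) = ((16 - 270*√10 - 630)/(4 + 3*√10))*(-251) = ((-614 - 270*√10)/(4 + 3*√10))*(-251) = -251*(-614 - 270*√10)/(4 + 3*√10)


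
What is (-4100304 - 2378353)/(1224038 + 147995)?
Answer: -6478657/1372033 ≈ -4.7219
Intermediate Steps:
(-4100304 - 2378353)/(1224038 + 147995) = -6478657/1372033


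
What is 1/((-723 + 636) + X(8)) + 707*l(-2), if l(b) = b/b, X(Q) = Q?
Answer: 55852/79 ≈ 706.99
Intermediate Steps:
l(b) = 1
1/((-723 + 636) + X(8)) + 707*l(-2) = 1/((-723 + 636) + 8) + 707*1 = 1/(-87 + 8) + 707 = 1/(-79) + 707 = -1/79 + 707 = 55852/79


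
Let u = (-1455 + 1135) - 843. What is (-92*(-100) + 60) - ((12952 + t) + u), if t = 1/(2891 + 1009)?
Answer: -9863101/3900 ≈ -2529.0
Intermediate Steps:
t = 1/3900 ≈ 0.00025641
u = -1163 (u = -320 - 843 = -1163)
(-92*(-100) + 60) - ((12952 + t) + u) = (-92*(-100) + 60) - ((12952 + 1/3900) - 1163) = (9200 + 60) - (50512801/3900 - 1163) = 9260 - 1*45977101/3900 = 9260 - 45977101/3900 = -9863101/3900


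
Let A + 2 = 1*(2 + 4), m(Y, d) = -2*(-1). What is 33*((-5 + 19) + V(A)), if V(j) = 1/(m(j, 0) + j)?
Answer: 935/2 ≈ 467.50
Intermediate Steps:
m(Y, d) = 2
A = 4 (A = -2 + 1*(2 + 4) = -2 + 1*6 = -2 + 6 = 4)
V(j) = 1/(2 + j)
33*((-5 + 19) + V(A)) = 33*((-5 + 19) + 1/(2 + 4)) = 33*(14 + 1/6) = 33*(14 + ⅙) = 33*(85/6) = 935/2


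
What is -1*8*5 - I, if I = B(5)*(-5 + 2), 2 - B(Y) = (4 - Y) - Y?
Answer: -16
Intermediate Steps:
B(Y) = -2 + 2*Y (B(Y) = 2 - ((4 - Y) - Y) = 2 - (4 - 2*Y) = 2 + (-4 + 2*Y) = -2 + 2*Y)
I = -24 (I = (-2 + 2*5)*(-5 + 2) = (-2 + 10)*(-3) = 8*(-3) = -24)
-1*8*5 - I = -1*8*5 - 1*(-24) = -8*5 + 24 = -40 + 24 = -16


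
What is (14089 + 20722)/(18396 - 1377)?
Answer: 34811/17019 ≈ 2.0454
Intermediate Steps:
(14089 + 20722)/(18396 - 1377) = 34811/17019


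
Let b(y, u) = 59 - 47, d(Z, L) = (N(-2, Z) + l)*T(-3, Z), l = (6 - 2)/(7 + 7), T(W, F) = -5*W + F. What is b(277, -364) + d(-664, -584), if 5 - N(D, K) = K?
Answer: -3040481/7 ≈ -4.3435e+5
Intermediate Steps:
N(D, K) = 5 - K
T(W, F) = F - 5*W
l = 2/7 (l = 4/14 = 4*(1/14) = 2/7 ≈ 0.28571)
d(Z, L) = (15 + Z)*(37/7 - Z) (d(Z, L) = ((5 - Z) + 2/7)*(Z - 5*(-3)) = (37/7 - Z)*(Z + 15) = (37/7 - Z)*(15 + Z) = (15 + Z)*(37/7 - Z))
b(y, u) = 12
b(277, -364) + d(-664, -584) = 12 - (-37 + 7*(-664))*(15 - 664)/7 = 12 - ⅐*(-37 - 4648)*(-649) = 12 - ⅐*(-4685)*(-649) = 12 - 3040565/7 = -3040481/7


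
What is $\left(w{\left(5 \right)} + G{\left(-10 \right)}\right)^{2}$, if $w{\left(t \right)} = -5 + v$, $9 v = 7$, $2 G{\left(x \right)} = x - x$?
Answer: $\frac{1444}{81} \approx 17.827$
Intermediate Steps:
$G{\left(x \right)} = 0$ ($G{\left(x \right)} = \frac{x - x}{2} = \frac{1}{2} \cdot 0 = 0$)
$v = \frac{7}{9}$ ($v = \frac{1}{9} \cdot 7 = \frac{7}{9} \approx 0.77778$)
$w{\left(t \right)} = - \frac{38}{9}$ ($w{\left(t \right)} = -5 + \frac{7}{9} = - \frac{38}{9}$)
$\left(w{\left(5 \right)} + G{\left(-10 \right)}\right)^{2} = \left(- \frac{38}{9} + 0\right)^{2} = \left(- \frac{38}{9}\right)^{2} = \frac{1444}{81}$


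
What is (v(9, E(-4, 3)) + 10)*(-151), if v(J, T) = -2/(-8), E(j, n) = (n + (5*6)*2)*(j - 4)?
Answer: -6191/4 ≈ -1547.8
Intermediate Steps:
E(j, n) = (-4 + j)*(60 + n) (E(j, n) = (n + 30*2)*(-4 + j) = (n + 60)*(-4 + j) = (60 + n)*(-4 + j) = (-4 + j)*(60 + n))
v(J, T) = ¼ (v(J, T) = -2*(-⅛) = ¼)
(v(9, E(-4, 3)) + 10)*(-151) = (¼ + 10)*(-151) = (41/4)*(-151) = -6191/4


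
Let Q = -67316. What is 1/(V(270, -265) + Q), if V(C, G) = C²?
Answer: 1/5584 ≈ 0.00017908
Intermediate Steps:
1/(V(270, -265) + Q) = 1/(270² - 67316) = 1/(72900 - 67316) = 1/5584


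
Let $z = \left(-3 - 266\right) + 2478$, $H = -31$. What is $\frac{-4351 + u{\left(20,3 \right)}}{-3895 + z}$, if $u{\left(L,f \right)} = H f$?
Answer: $\frac{2222}{843} \approx 2.6358$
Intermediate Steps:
$u{\left(L,f \right)} = - 31 f$
$z = 2209$ ($z = \left(-3 - 266\right) + 2478 = -269 + 2478 = 2209$)
$\frac{-4351 + u{\left(20,3 \right)}}{-3895 + z} = \frac{-4351 - 93}{-3895 + 2209} = \frac{-4351 - 93}{-1686} = \left(-4444\right) \left(- \frac{1}{1686}\right) = \frac{2222}{843}$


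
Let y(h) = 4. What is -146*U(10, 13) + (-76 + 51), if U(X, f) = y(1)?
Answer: -609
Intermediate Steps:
U(X, f) = 4
-146*U(10, 13) + (-76 + 51) = -146*4 + (-76 + 51) = -584 - 25 = -609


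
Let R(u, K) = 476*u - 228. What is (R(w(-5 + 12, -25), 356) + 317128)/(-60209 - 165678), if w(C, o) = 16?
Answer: -324516/225887 ≈ -1.4366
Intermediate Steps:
R(u, K) = -228 + 476*u
(R(w(-5 + 12, -25), 356) + 317128)/(-60209 - 165678) = ((-228 + 476*16) + 317128)/(-60209 - 165678) = ((-228 + 7616) + 317128)/(-225887) = (7388 + 317128)*(-1/225887) = 324516*(-1/225887) = -324516/225887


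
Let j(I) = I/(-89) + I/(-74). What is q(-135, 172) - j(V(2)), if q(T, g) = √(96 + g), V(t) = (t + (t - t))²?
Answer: 326/3293 + 2*√67 ≈ 16.470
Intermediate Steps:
V(t) = t² (V(t) = (t + 0)² = t²)
j(I) = -163*I/6586 (j(I) = I*(-1/89) + I*(-1/74) = -I/89 - I/74 = -163*I/6586)
q(-135, 172) - j(V(2)) = √(96 + 172) - (-163)*2²/6586 = √268 - (-163)*4/6586 = 2*√67 - 1*(-326/3293) = 2*√67 + 326/3293 = 326/3293 + 2*√67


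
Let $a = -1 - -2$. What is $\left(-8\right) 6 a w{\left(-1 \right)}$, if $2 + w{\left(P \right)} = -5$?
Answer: $336$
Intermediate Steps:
$w{\left(P \right)} = -7$ ($w{\left(P \right)} = -2 - 5 = -7$)
$a = 1$ ($a = -1 + 2 = 1$)
$\left(-8\right) 6 a w{\left(-1 \right)} = \left(-8\right) 6 \cdot 1 \left(-7\right) = \left(-48\right) 1 \left(-7\right) = \left(-48\right) \left(-7\right) = 336$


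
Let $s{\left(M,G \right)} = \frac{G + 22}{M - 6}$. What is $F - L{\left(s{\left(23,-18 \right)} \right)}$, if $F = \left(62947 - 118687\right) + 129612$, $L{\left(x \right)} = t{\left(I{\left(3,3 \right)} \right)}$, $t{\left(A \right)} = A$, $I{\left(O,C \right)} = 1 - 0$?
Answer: $73871$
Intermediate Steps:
$I{\left(O,C \right)} = 1$ ($I{\left(O,C \right)} = 1 + 0 = 1$)
$s{\left(M,G \right)} = \frac{22 + G}{-6 + M}$
$L{\left(x \right)} = 1$
$F = 73872$ ($F = -55740 + 129612 = 73872$)
$F - L{\left(s{\left(23,-18 \right)} \right)} = 73872 - 1 = 73871$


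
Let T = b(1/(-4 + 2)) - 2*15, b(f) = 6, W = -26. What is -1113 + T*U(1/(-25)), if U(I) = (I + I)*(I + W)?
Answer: -726873/625 ≈ -1163.0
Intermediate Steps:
U(I) = 2*I*(-26 + I) (U(I) = (I + I)*(I - 26) = (2*I)*(-26 + I) = 2*I*(-26 + I))
T = -24 (T = 6 - 2*15 = 6 - 30 = -24)
-1113 + T*U(1/(-25)) = -1113 - 48*(-26 + 1/(-25))/(-25) = -1113 - 48*(-1)*(-26 - 1/25)/25 = -1113 - 48*(-1)*(-651)/(25*25) = -1113 - 24*1302/625 = -1113 - 31248/625 = -726873/625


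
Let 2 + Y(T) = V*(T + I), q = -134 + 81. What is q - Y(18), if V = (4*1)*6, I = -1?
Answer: -459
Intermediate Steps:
V = 24 (V = 4*6 = 24)
q = -53
Y(T) = -26 + 24*T (Y(T) = -2 + 24*(T - 1) = -2 + 24*(-1 + T) = -2 + (-24 + 24*T) = -26 + 24*T)
q - Y(18) = -53 - (-26 + 24*18) = -53 - (-26 + 432) = -53 - 1*406 = -53 - 406 = -459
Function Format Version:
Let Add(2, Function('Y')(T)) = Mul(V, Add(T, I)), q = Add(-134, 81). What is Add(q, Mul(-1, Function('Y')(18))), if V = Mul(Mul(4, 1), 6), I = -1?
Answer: -459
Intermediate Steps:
V = 24 (V = Mul(4, 6) = 24)
q = -53
Function('Y')(T) = Add(-26, Mul(24, T)) (Function('Y')(T) = Add(-2, Mul(24, Add(T, -1))) = Add(-2, Mul(24, Add(-1, T))) = Add(-2, Add(-24, Mul(24, T))) = Add(-26, Mul(24, T)))
Add(q, Mul(-1, Function('Y')(18))) = Add(-53, Mul(-1, Add(-26, Mul(24, 18)))) = Add(-53, Mul(-1, Add(-26, 432))) = Add(-53, Mul(-1, 406)) = Add(-53, -406) = -459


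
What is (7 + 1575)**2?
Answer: 2502724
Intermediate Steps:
(7 + 1575)**2 = 1582**2 = 2502724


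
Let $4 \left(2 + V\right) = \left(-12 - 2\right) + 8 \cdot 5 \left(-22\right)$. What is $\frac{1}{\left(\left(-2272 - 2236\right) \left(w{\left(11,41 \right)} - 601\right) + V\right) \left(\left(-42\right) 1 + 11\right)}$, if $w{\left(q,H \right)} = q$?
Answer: $- \frac{2}{164888659} \approx -1.2129 \cdot 10^{-8}$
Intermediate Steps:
$V = - \frac{451}{2}$ ($V = -2 + \frac{\left(-12 - 2\right) + 8 \cdot 5 \left(-22\right)}{4} = -2 + \frac{-14 + 40 \left(-22\right)}{4} = -2 + \frac{-14 - 880}{4} = -2 + \frac{1}{4} \left(-894\right) = -2 - \frac{447}{2} = - \frac{451}{2} \approx -225.5$)
$\frac{1}{\left(\left(-2272 - 2236\right) \left(w{\left(11,41 \right)} - 601\right) + V\right) \left(\left(-42\right) 1 + 11\right)} = \frac{1}{\left(\left(-2272 - 2236\right) \left(11 - 601\right) - \frac{451}{2}\right) \left(\left(-42\right) 1 + 11\right)} = \frac{1}{\left(\left(-4508\right) \left(-590\right) - \frac{451}{2}\right) \left(-42 + 11\right)} = \frac{1}{\left(2659720 - \frac{451}{2}\right) \left(-31\right)} = \frac{1}{\frac{5318989}{2}} \left(- \frac{1}{31}\right) = \frac{2}{5318989} \left(- \frac{1}{31}\right) = - \frac{2}{164888659}$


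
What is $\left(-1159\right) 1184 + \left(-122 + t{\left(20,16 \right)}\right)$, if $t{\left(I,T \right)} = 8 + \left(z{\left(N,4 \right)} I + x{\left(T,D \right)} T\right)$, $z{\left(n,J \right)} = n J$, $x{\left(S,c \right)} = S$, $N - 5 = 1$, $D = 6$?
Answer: $-1371634$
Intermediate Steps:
$N = 6$ ($N = 5 + 1 = 6$)
$z{\left(n,J \right)} = J n$
$t{\left(I,T \right)} = 8 + T^{2} + 24 I$ ($t{\left(I,T \right)} = 8 + \left(4 \cdot 6 I + T T\right) = 8 + \left(24 I + T^{2}\right) = 8 + \left(T^{2} + 24 I\right) = 8 + T^{2} + 24 I$)
$\left(-1159\right) 1184 + \left(-122 + t{\left(20,16 \right)}\right) = \left(-1159\right) 1184 + \left(-122 + \left(8 + 16^{2} + 24 \cdot 20\right)\right) = -1372256 + \left(-122 + \left(8 + 256 + 480\right)\right) = -1372256 + \left(-122 + 744\right) = -1372256 + 622 = -1371634$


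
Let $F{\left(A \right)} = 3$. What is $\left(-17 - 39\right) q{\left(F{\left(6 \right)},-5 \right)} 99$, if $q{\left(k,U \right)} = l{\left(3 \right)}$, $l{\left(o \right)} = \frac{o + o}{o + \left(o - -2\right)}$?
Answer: $-4158$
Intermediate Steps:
$l{\left(o \right)} = \frac{2 o}{2 + 2 o}$ ($l{\left(o \right)} = \frac{2 o}{o + \left(o + 2\right)} = \frac{2 o}{o + \left(2 + o\right)} = \frac{2 o}{2 + 2 o}$)
$q{\left(k,U \right)} = \frac{3}{4}$ ($q{\left(k,U \right)} = \frac{3}{1 + 3} = \frac{3}{4}$)
$\left(-17 - 39\right) q{\left(F{\left(6 \right)},-5 \right)} 99 = \left(-17 - 39\right) \frac{3}{4} \cdot 99 = \left(-56\right) \frac{3}{4} \cdot 99 = \left(-42\right) 99 = -4158$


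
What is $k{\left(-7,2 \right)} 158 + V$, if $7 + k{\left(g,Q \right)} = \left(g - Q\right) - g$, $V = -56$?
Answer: $-1478$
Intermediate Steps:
$k{\left(g,Q \right)} = -7 - Q$
$k{\left(-7,2 \right)} 158 + V = \left(-7 - 2\right) 158 - 56 = \left(-9\right) 158 - 56 = -1422 - 56 = -1478$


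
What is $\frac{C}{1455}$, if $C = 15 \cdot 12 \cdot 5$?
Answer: $\frac{60}{97} \approx 0.61856$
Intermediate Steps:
$C = 900$ ($C = 180 \cdot 5 = 900$)
$\frac{C}{1455} = \frac{900}{1455} = 900 \cdot \frac{1}{1455} = \frac{60}{97}$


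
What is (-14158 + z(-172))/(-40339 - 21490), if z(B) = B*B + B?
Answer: -15254/61829 ≈ -0.24671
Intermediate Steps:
z(B) = B + B² (z(B) = B² + B = B + B²)
(-14158 + z(-172))/(-40339 - 21490) = (-14158 - 172*(1 - 172))/(-40339 - 21490) = (-14158 - 172*(-171))/(-61829) = (-14158 + 29412)*(-1/61829) = 15254*(-1/61829) = -15254/61829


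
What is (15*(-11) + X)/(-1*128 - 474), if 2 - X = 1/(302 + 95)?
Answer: 32356/119497 ≈ 0.27077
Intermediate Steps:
X = 793/397 (X = 2 - 1/(302 + 95) = 2 - 1/397 = 793/397 ≈ 1.9975)
(15*(-11) + X)/(-1*128 - 474) = (15*(-11) + 793/397)/(-1*128 - 474) = (-165 + 793/397)/(-128 - 474) = -64712/397/(-602) = -64712/397*(-1/602) = 32356/119497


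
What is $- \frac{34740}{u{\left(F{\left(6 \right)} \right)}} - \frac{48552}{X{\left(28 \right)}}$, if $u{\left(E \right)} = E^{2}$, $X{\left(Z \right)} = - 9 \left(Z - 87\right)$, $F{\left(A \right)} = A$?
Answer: $- \frac{186989}{177} \approx -1056.4$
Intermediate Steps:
$X{\left(Z \right)} = 783 - 9 Z$ ($X{\left(Z \right)} = - 9 \left(-87 + Z\right) = 783 - 9 Z$)
$- \frac{34740}{u{\left(F{\left(6 \right)} \right)}} - \frac{48552}{X{\left(28 \right)}} = - \frac{34740}{6^{2}} - \frac{48552}{783 - 252} = - \frac{34740}{36} - \frac{48552}{783 - 252} = \left(-34740\right) \frac{1}{36} - \frac{48552}{531} = -965 - \frac{16184}{177} = - \frac{186989}{177}$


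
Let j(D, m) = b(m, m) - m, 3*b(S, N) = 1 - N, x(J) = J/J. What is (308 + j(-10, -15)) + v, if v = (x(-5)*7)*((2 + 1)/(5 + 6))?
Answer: 10898/33 ≈ 330.24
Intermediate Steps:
x(J) = 1
b(S, N) = ⅓ - N/3 (b(S, N) = (1 - N)/3 = ⅓ - N/3)
v = 21/11 (v = (1*7)*((2 + 1)/(5 + 6)) = 7*(3/11) = 21/11 ≈ 1.9091)
j(D, m) = ⅓ - 4*m/3 (j(D, m) = (⅓ - m/3) - m = ⅓ - 4*m/3)
(308 + j(-10, -15)) + v = (308 + (⅓ - 4/3*(-15))) + 21/11 = (308 + (⅓ + 20)) + 21/11 = (308 + 61/3) + 21/11 = 985/3 + 21/11 = 10898/33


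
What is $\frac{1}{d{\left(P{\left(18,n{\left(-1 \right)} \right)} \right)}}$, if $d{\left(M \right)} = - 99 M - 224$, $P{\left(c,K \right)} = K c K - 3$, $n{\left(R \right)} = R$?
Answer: $- \frac{1}{1709} \approx -0.00058514$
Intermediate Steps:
$P{\left(c,K \right)} = -3 + c K^{2}$ ($P{\left(c,K \right)} = c K^{2} - 3 = -3 + c K^{2}$)
$d{\left(M \right)} = -224 - 99 M$
$\frac{1}{d{\left(P{\left(18,n{\left(-1 \right)} \right)} \right)}} = \frac{1}{-224 - 99 \left(-3 + 18 \left(-1\right)^{2}\right)} = \frac{1}{-224 - 99 \left(-3 + 18 \cdot 1\right)} = \frac{1}{-224 - 99 \left(-3 + 18\right)} = \frac{1}{-224 - 1485} = \frac{1}{-1709} = - \frac{1}{1709}$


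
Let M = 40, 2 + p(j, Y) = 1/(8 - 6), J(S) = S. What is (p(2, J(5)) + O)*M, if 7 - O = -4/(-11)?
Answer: 2260/11 ≈ 205.45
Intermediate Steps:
p(j, Y) = -3/2 (p(j, Y) = -2 + 1/(8 - 6) = -2 + 1/2 = -2 + ½ = -3/2)
O = 73/11 (O = 7 - (-4)/(-11) = 7 - (-4)*(-1)/11 = 7 - 1*4/11 = 7 - 4/11 = 73/11 ≈ 6.6364)
(p(2, J(5)) + O)*M = (-3/2 + 73/11)*40 = (113/22)*40 = 2260/11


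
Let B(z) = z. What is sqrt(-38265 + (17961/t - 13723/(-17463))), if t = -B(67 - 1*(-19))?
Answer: I*sqrt(86774351003556630)/1501818 ≈ 196.15*I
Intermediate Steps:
t = -86 (t = -(67 - 1*(-19)) = -(67 + 19) = -1*86 = -86)
sqrt(-38265 + (17961/t - 13723/(-17463))) = sqrt(-38265 + (17961/(-86) - 13723/(-17463))) = sqrt(-38265 + (17961*(-1/86) - 13723*(-1/17463))) = sqrt(-38265 + (-17961/86 + 13723/17463)) = sqrt(-38265 - 312472765/1501818) = sqrt(-57779538535/1501818) = I*sqrt(86774351003556630)/1501818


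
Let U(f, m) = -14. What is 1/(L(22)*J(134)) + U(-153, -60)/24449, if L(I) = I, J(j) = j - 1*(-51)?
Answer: -32531/99507430 ≈ -0.00032692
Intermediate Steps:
J(j) = 51 + j (J(j) = j + 51 = 51 + j)
1/(L(22)*J(134)) + U(-153, -60)/24449 = 1/(22*(51 + 134)) - 14/24449 = (1/22)/185 - 14*1/24449 = (1/22)*(1/185) - 14/24449 = 1/4070 - 14/24449 = -32531/99507430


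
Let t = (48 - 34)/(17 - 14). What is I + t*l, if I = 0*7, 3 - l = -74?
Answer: 1078/3 ≈ 359.33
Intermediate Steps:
l = 77 (l = 3 - 1*(-74) = 3 + 74 = 77)
I = 0
t = 14/3 ≈ 4.6667
I + t*l = 0 + (14/3)*77 = 0 + 1078/3 = 1078/3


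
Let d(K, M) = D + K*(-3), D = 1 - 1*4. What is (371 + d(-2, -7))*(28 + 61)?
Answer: 33286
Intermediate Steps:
D = -3 (D = 1 - 4 = -3)
d(K, M) = -3 - 3*K (d(K, M) = -3 + K*(-3) = -3 - 3*K)
(371 + d(-2, -7))*(28 + 61) = (371 + (-3 - 3*(-2)))*(28 + 61) = (371 + (-3 + 6))*89 = (371 + 3)*89 = 374*89 = 33286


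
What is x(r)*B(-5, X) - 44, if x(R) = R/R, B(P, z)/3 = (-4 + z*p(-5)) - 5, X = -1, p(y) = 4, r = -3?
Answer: -83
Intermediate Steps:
B(P, z) = -27 + 12*z (B(P, z) = 3*((-4 + z*4) - 5) = 3*((-4 + 4*z) - 5) = 3*(-9 + 4*z) = -27 + 12*z)
x(R) = 1
x(r)*B(-5, X) - 44 = 1*(-27 + 12*(-1)) - 44 = 1*(-27 - 12) - 44 = 1*(-39) - 44 = -39 - 44 = -83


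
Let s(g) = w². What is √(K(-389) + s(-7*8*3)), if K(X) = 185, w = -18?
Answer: √509 ≈ 22.561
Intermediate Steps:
s(g) = 324 (s(g) = (-18)² = 324)
√(K(-389) + s(-7*8*3)) = √(185 + 324) = √509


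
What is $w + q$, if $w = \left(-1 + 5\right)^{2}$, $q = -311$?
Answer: $-295$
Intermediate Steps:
$w = 16$ ($w = 4^{2} = 16$)
$w + q = 16 - 311 = -295$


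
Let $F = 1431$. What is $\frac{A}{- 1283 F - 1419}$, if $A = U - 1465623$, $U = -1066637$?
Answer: $\frac{633065}{459348} \approx 1.3782$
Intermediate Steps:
$A = -2532260$ ($A = -1066637 - 1465623 = -2532260$)
$\frac{A}{- 1283 F - 1419} = - \frac{2532260}{\left(-1283\right) 1431 - 1419} = - \frac{2532260}{-1835973 - 1419} = - \frac{2532260}{-1837392} = \left(-2532260\right) \left(- \frac{1}{1837392}\right) = \frac{633065}{459348}$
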